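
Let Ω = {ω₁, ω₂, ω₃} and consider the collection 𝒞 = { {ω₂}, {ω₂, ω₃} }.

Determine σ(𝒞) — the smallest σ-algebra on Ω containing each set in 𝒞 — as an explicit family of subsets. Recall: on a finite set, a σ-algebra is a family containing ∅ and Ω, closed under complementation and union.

σ(𝒞) = { {}, {ω₁}, {ω₂}, {ω₃}, {ω₁, ω₂}, {ω₁, ω₃}, {ω₂, ω₃}, Ω }

Working:
Initial family (4 sets): { {}, {ω₂}, {ω₂, ω₃}, Ω }.
Step 1: 2 new —
  {ω₁}  = ᶜ of {ω₂, ω₃}
  {ω₁, ω₃}  = ᶜ of {ω₂}
  |family| = 6
Step 2. New:
  {ω₁, ω₂}  = {ω₂} ∪ {ω₁}
  |family| = 7
Step 3 (1 new):
  {ω₃}  = ᶜ of {ω₁, ω₂}
  |family| = 8
Step 4: closed — nothing new.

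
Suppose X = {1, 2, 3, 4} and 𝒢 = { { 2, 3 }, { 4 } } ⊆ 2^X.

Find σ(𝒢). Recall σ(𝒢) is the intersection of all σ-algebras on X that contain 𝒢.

σ(𝒢) (8 sets): { {}, { 1 }, { 4 }, { 1, 4 }, { 2, 3 }, { 1, 2, 3 }, { 2, 3, 4 }, X }

Check:
Begin from { {}, { 4 }, { 2, 3 }, X } (that is, 𝒢 plus ∅ and X).
Round 1: 3 new —
  { 1, 4 }  = X∖{ 2, 3 }
  { 1, 2, 3 }  = X∖{ 4 }
  { 2, 3, 4 }  = { 4 } ∪ { 2, 3 }
  [7 total]
Round 2: 1 new —
  { 1 }  = X∖{ 2, 3, 4 }
  [8 total]
Round 3: no new sets; the family is a σ-algebra.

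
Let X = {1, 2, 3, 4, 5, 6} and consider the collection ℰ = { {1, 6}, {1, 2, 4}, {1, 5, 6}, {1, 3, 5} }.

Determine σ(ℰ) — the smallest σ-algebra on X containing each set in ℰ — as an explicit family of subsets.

σ(ℰ) (32 sets): { {}, {1}, {3}, {5}, {6}, {1, 3}, {1, 5}, {1, 6}, {2, 4}, {3, 5}, {3, 6}, {5, 6}, {1, 2, 4}, {1, 3, 5}, {1, 3, 6}, {1, 5, 6}, {2, 3, 4}, {2, 4, 5}, {2, 4, 6}, {3, 5, 6}, {1, 2, 3, 4}, {1, 2, 4, 5}, {1, 2, 4, 6}, {1, 3, 5, 6}, {2, 3, 4, 5}, {2, 3, 4, 6}, {2, 4, 5, 6}, {1, 2, 3, 4, 5}, {1, 2, 3, 4, 6}, {1, 2, 4, 5, 6}, {2, 3, 4, 5, 6}, X }

Working:
Seed the family with ℰ together with ∅ and X: { {}, {1, 6}, {1, 2, 4}, {1, 3, 5}, {1, 5, 6}, X }.
Pass 1 adds 8:
  {2, 3, 4}  = ᶜ of {1, 5, 6}
  {2, 4, 6}  = ᶜ of {1, 3, 5}
  {3, 5, 6}  = ᶜ of {1, 2, 4}
  {1, 2, 4, 6}  = {1, 6} ∪ {1, 2, 4}
  {1, 3, 5, 6}  = {1, 5, 6} ∪ {1, 3, 5}
  {2, 3, 4, 5}  = ᶜ of {1, 6}
  {1, 2, 3, 4, 5}  = {1, 3, 5} ∪ {1, 2, 4}
  {1, 2, 4, 5, 6}  = {1, 5, 6} ∪ {1, 2, 4}
  |family| = 14
Pass 2 (8 new):
  {3}  = ᶜ of {1, 2, 4, 5, 6}
  {6}  = ᶜ of {1, 2, 3, 4, 5}
  {2, 4}  = ᶜ of {1, 3, 5, 6}
  {3, 5}  = ᶜ of {1, 2, 4, 6}
  {1, 2, 3, 4}  = {2, 3, 4} ∪ {1, 2, 4}
  {2, 3, 4, 6}  = {2, 4, 6} ∪ {2, 3, 4}
  {1, 2, 3, 4, 6}  = {2, 3, 4} ∪ {1, 2, 4, 6}
  {2, 3, 4, 5, 6}  = {2, 4, 6} ∪ {2, 3, 4, 5}
  |family| = 22
Pass 3: 6 new —
  {1}  = ᶜ of {2, 3, 4, 5, 6}
  {5}  = ᶜ of {1, 2, 3, 4, 6}
  {1, 5}  = ᶜ of {2, 3, 4, 6}
  {3, 6}  = {6} ∪ {3}
  {5, 6}  = ᶜ of {1, 2, 3, 4}
  {1, 3, 6}  = {1, 6} ∪ {3}
  |family| = 28
Pass 4. New:
  {1, 3}  = {3} ∪ {1}
  {2, 4, 5}  = ᶜ of {1, 3, 6}
  {1, 2, 4, 5}  = ᶜ of {3, 6}
  {2, 4, 5, 6}  = {2, 4, 6} ∪ {5, 6}
  |family| = 32
Pass 5: stable.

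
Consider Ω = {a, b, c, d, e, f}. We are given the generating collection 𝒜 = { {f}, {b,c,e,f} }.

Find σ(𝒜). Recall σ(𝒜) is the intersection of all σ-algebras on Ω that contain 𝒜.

Start: 𝒜 ∪ {∅, Ω} = { {}, {f}, {b,c,e,f}, Ω }.
Step 1 (2 new):
  {a,d}  = complement {b,c,e,f}
  {a,b,c,d,e}  = complement {f}
Step 2 (1 new):
  {a,d,f}  = {a,d} ∪ {f}
Step 3 adds 1:
  {b,c,e}  = complement {a,d,f}
Step 4: stable.

|σ(𝒜)| = 8.  σ(𝒜) = { {}, {f}, {a,d}, {a,d,f}, {b,c,e}, {b,c,e,f}, {a,b,c,d,e}, Ω }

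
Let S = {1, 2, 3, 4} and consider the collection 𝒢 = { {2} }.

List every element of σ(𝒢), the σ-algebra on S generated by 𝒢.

|σ(𝒢)| = 4.  σ(𝒢) = { ∅, {2}, {1,3,4}, S }

Working:
Initial family (3 sets): { ∅, {2}, S }.
Round 1: 1 new —
  {1,3,4}  = S∖{2}
  [4 total]
Round 2 adds nothing — fixpoint reached.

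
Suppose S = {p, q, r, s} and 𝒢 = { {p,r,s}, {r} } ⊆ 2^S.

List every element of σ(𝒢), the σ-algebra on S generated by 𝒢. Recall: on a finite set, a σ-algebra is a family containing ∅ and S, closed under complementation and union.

Answer: σ(𝒢) = { ∅, {q}, {r}, {p,s}, {q,r}, {p,q,s}, {p,r,s}, S }

Working:
Seed the family with 𝒢 together with ∅ and S: { ∅, {r}, {p,r,s}, S }.
Pass 1 (2 new):
  {q}  = ᶜ of {p,r,s}
  {p,q,s}  = ᶜ of {r}
  [6 total]
Pass 2 adds 1:
  {q,r}  = {r} ∪ {q}
  [7 total]
Pass 3 adds 1:
  {p,s}  = ᶜ of {q,r}
  [8 total]
Pass 4 adds nothing — fixpoint reached.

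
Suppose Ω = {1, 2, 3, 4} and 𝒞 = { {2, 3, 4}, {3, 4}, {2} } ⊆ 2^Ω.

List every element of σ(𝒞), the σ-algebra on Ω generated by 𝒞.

|σ(𝒞)| = 8.  σ(𝒞) = { {}, {1}, {2}, {1, 2}, {3, 4}, {1, 3, 4}, {2, 3, 4}, Ω }

Derivation:
Take S₀ = 𝒞 ∪ {∅, Ω} = { {}, {2}, {3, 4}, {2, 3, 4}, Ω }.
Iteration 1 (3 new):
  {1}  = complement {2, 3, 4}
  {1, 2}  = complement {3, 4}
  {1, 3, 4}  = complement {2}
  [8 total]
Iteration 2: stable.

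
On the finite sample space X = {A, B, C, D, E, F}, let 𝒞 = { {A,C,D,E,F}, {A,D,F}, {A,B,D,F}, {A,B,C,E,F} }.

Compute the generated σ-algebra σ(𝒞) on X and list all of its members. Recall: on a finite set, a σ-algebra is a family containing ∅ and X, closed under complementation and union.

σ(𝒞) (16 sets): { ∅, {B}, {D}, {A,F}, {B,D}, {C,E}, {A,B,F}, {A,D,F}, {B,C,E}, {C,D,E}, {A,B,D,F}, {A,C,E,F}, {B,C,D,E}, {A,B,C,E,F}, {A,C,D,E,F}, X }

Trace:
Begin from { ∅, {A,D,F}, {A,B,D,F}, {A,B,C,E,F}, {A,C,D,E,F}, X } (that is, 𝒞 plus ∅ and X).
Iteration 1. New:
  {B}  = complement {A,C,D,E,F}
  {D}  = complement {A,B,C,E,F}
  {C,E}  = complement {A,B,D,F}
  {B,C,E}  = complement {A,D,F}
  [10 total]
Iteration 2 (3 new):
  {B,D}  = {B} ∪ {D}
  {C,D,E}  = {D} ∪ {C,E}
  {B,C,D,E}  = {B,C,E} ∪ {D}
  [13 total]
Iteration 3: 3 new —
  {A,F}  = complement {B,C,D,E}
  {A,B,F}  = complement {C,D,E}
  {A,C,E,F}  = complement {B,D}
  [16 total]
Iteration 4: stable.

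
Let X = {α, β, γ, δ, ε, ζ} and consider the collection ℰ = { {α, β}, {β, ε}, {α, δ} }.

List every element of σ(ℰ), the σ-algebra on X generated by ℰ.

Answer: σ(ℰ) = { ∅, {α}, {β}, {δ}, {ε}, {α, β}, {α, δ}, {α, ε}, {β, δ}, {β, ε}, {γ, ζ}, {δ, ε}, {α, β, δ}, {α, β, ε}, {α, γ, ζ}, {α, δ, ε}, {β, γ, ζ}, {β, δ, ε}, {γ, δ, ζ}, {γ, ε, ζ}, {α, β, γ, ζ}, {α, β, δ, ε}, {α, γ, δ, ζ}, {α, γ, ε, ζ}, {β, γ, δ, ζ}, {β, γ, ε, ζ}, {γ, δ, ε, ζ}, {α, β, γ, δ, ζ}, {α, β, γ, ε, ζ}, {α, γ, δ, ε, ζ}, {β, γ, δ, ε, ζ}, X }

Trace:
Take S₀ = ℰ ∪ {∅, X} = { ∅, {α, β}, {α, δ}, {β, ε}, X }.
Round 1 (6 new):
  {α, β, δ}  = {α, δ} ∪ {α, β}
  {α, β, ε}  = {β, ε} ∪ {α, β}
  {α, β, δ, ε}  = {β, ε} ∪ {α, δ}
  {α, γ, δ, ζ}  = ᶜ of {β, ε}
  {β, γ, ε, ζ}  = ᶜ of {α, δ}
  {γ, δ, ε, ζ}  = ᶜ of {α, β}
  |family| = 11
Round 2 (7 new):
  {γ, ζ}  = ᶜ of {α, β, δ, ε}
  {γ, δ, ζ}  = ᶜ of {α, β, ε}
  {γ, ε, ζ}  = ᶜ of {α, β, δ}
  {α, β, γ, δ, ζ}  = {α, β} ∪ {α, γ, δ, ζ}
  {α, β, γ, ε, ζ}  = {α, β} ∪ {β, γ, ε, ζ}
  {α, γ, δ, ε, ζ}  = {γ, δ, ε, ζ} ∪ {α, δ}
  {β, γ, δ, ε, ζ}  = {β, ε} ∪ {γ, δ, ε, ζ}
  |family| = 18
Round 3: 5 new —
  {α}  = ᶜ of {β, γ, δ, ε, ζ}
  {β}  = ᶜ of {α, γ, δ, ε, ζ}
  {δ}  = ᶜ of {α, β, γ, ε, ζ}
  {ε}  = ᶜ of {α, β, γ, δ, ζ}
  {α, β, γ, ζ}  = {α, β} ∪ {γ, ζ}
  |family| = 23
Round 4 adds 9:
  {α, ε}  = {α} ∪ {ε}
  {β, δ}  = {β} ∪ {δ}
  {δ, ε}  = ᶜ of {α, β, γ, ζ}
  {α, γ, ζ}  = {α} ∪ {γ, ζ}
  {α, δ, ε}  = {ε} ∪ {α, δ}
  {β, γ, ζ}  = {β} ∪ {γ, ζ}
  {β, δ, ε}  = {β, ε} ∪ {δ}
  {α, γ, ε, ζ}  = {α} ∪ {γ, ε, ζ}
  {β, γ, δ, ζ}  = {β} ∪ {γ, δ, ζ}
  |family| = 32
Round 5: stable.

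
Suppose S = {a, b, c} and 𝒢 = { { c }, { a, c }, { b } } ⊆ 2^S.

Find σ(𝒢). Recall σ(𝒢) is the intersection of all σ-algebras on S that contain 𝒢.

Seed the family with 𝒢 together with ∅ and S: { {  }, { b }, { c }, { a, c }, S }.
Pass 1. New:
  { a, b }  = { c }ᶜ
  { b, c }  = { c } ∪ { b }
Pass 2: 1 new —
  { a }  = { b, c }ᶜ
Pass 3: no new sets; the family is a σ-algebra.

σ(𝒢) = { {  }, { a }, { b }, { c }, { a, b }, { a, c }, { b, c }, S }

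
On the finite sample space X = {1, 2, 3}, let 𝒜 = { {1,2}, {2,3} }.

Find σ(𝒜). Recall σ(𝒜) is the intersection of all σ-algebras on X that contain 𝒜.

Seed the family with 𝒜 together with ∅ and X: { {}, {1,2}, {2,3}, X }.
Step 1. New:
  {1}  = X∖{2,3}
  {3}  = X∖{1,2}
  [6 total]
Step 2. New:
  {1,3}  = {3} ∪ {1}
  [7 total]
Step 3: +1 →
  {2}  = X∖{1,3}
  [8 total]
Step 4: no new sets; the family is a σ-algebra.

σ(𝒜) = { {}, {1}, {2}, {3}, {1,2}, {1,3}, {2,3}, X }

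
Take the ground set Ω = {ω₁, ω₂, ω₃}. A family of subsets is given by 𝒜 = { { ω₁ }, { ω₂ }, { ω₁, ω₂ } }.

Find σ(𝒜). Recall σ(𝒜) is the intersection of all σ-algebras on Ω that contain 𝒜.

σ(𝒜) = { {  }, { ω₁ }, { ω₂ }, { ω₃ }, { ω₁, ω₂ }, { ω₁, ω₃ }, { ω₂, ω₃ }, Ω }

Check:
Start: 𝒜 ∪ {∅, Ω} = { {  }, { ω₁ }, { ω₂ }, { ω₁, ω₂ }, Ω }.
Step 1 adds 3:
  { ω₃ }  = { ω₁, ω₂ }ᶜ
  { ω₁, ω₃ }  = { ω₂ }ᶜ
  { ω₂, ω₃ }  = { ω₁ }ᶜ
  |family| = 8
Step 2 adds nothing — fixpoint reached.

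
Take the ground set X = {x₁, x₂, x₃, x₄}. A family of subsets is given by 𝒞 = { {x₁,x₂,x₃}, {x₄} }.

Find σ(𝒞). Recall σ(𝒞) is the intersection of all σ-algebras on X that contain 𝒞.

Take S₀ = 𝒞 ∪ {∅, X} = { ∅, {x₄}, {x₁,x₂,x₃}, X }.
After Iteration 1 the family is unchanged; done.

|σ(𝒞)| = 4.  σ(𝒞) = { ∅, {x₄}, {x₁,x₂,x₃}, X }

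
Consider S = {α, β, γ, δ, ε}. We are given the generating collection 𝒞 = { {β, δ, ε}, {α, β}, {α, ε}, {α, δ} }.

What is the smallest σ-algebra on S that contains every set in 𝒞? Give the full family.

Begin from { ∅, {α, β}, {α, δ}, {α, ε}, {β, δ, ε}, S } (that is, 𝒞 plus ∅ and S).
Step 1 (8 new):
  {α, γ}  = {β, δ, ε}ᶜ
  {α, β, δ}  = {α, δ} ∪ {α, β}
  {α, β, ε}  = {α, β} ∪ {α, ε}
  {α, δ, ε}  = {α, δ} ∪ {α, ε}
  {β, γ, δ}  = {α, ε}ᶜ
  {β, γ, ε}  = {α, δ}ᶜ
  {γ, δ, ε}  = {α, β}ᶜ
  {α, β, δ, ε}  = {α, δ} ∪ {β, δ, ε}
  — 14 sets.
Step 2 adds 11:
  {γ}  = {α, β, δ, ε}ᶜ
  {β, γ}  = {α, δ, ε}ᶜ
  {γ, δ}  = {α, β, ε}ᶜ
  {γ, ε}  = {α, β, δ}ᶜ
  {α, β, γ}  = {α, β} ∪ {α, γ}
  {α, γ, δ}  = {α, δ} ∪ {α, γ}
  {α, γ, ε}  = {α, γ} ∪ {α, ε}
  {α, β, γ, δ}  = {β, γ, δ} ∪ {α, β}
  {α, β, γ, ε}  = {α, β} ∪ {β, γ, ε}
  {α, γ, δ, ε}  = {α, δ, ε} ∪ {γ, δ, ε}
  {β, γ, δ, ε}  = {γ, δ, ε} ∪ {β, γ, δ}
  — 25 sets.
Step 3 (7 new):
  {α}  = {β, γ, δ, ε}ᶜ
  {β}  = {α, γ, δ, ε}ᶜ
  {δ}  = {α, β, γ, ε}ᶜ
  {ε}  = {α, β, γ, δ}ᶜ
  {β, δ}  = {α, γ, ε}ᶜ
  {β, ε}  = {α, γ, δ}ᶜ
  {δ, ε}  = {α, β, γ}ᶜ
  — 32 sets.
Step 4: already closed under ᶜ and ∪.

σ(𝒞) = { ∅, {α}, {β}, {γ}, {δ}, {ε}, {α, β}, {α, γ}, {α, δ}, {α, ε}, {β, γ}, {β, δ}, {β, ε}, {γ, δ}, {γ, ε}, {δ, ε}, {α, β, γ}, {α, β, δ}, {α, β, ε}, {α, γ, δ}, {α, γ, ε}, {α, δ, ε}, {β, γ, δ}, {β, γ, ε}, {β, δ, ε}, {γ, δ, ε}, {α, β, γ, δ}, {α, β, γ, ε}, {α, β, δ, ε}, {α, γ, δ, ε}, {β, γ, δ, ε}, S }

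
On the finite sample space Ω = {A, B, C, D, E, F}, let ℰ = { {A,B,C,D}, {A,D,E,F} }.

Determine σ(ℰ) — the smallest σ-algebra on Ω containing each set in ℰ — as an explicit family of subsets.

|σ(ℰ)| = 8.  σ(ℰ) = { {}, {A,D}, {B,C}, {E,F}, {A,B,C,D}, {A,D,E,F}, {B,C,E,F}, Ω }

Trace:
Seed the family with ℰ together with ∅ and Ω: { {}, {A,B,C,D}, {A,D,E,F}, Ω }.
Iteration 1 adds 2:
  {B,C}  = ᶜ of {A,D,E,F}
  {E,F}  = ᶜ of {A,B,C,D}
  [6 total]
Iteration 2: 1 new —
  {B,C,E,F}  = {B,C} ∪ {E,F}
  [7 total]
Iteration 3: 1 new —
  {A,D}  = ᶜ of {B,C,E,F}
  [8 total]
Iteration 4: stable.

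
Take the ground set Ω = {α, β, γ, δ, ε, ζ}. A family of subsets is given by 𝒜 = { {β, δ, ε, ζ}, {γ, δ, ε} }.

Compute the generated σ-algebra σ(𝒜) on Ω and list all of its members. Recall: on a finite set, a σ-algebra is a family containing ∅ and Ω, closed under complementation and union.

Answer: σ(𝒜) = { {}, {α}, {γ}, {α, γ}, {β, ζ}, {δ, ε}, {α, β, ζ}, {α, δ, ε}, {β, γ, ζ}, {γ, δ, ε}, {α, β, γ, ζ}, {α, γ, δ, ε}, {β, δ, ε, ζ}, {α, β, δ, ε, ζ}, {β, γ, δ, ε, ζ}, Ω }

Working:
Take S₀ = 𝒜 ∪ {∅, Ω} = { {}, {γ, δ, ε}, {β, δ, ε, ζ}, Ω }.
Pass 1. New:
  {α, γ}  = ᶜ of {β, δ, ε, ζ}
  {α, β, ζ}  = ᶜ of {γ, δ, ε}
  {β, γ, δ, ε, ζ}  = {γ, δ, ε} ∪ {β, δ, ε, ζ}
  |family| = 7
Pass 2: 4 new —
  {α}  = ᶜ of {β, γ, δ, ε, ζ}
  {α, β, γ, ζ}  = {α, γ} ∪ {α, β, ζ}
  {α, γ, δ, ε}  = {γ, δ, ε} ∪ {α, γ}
  {α, β, δ, ε, ζ}  = {β, δ, ε, ζ} ∪ {α, β, ζ}
  |family| = 11
Pass 3 adds 3:
  {γ}  = ᶜ of {α, β, δ, ε, ζ}
  {β, ζ}  = ᶜ of {α, γ, δ, ε}
  {δ, ε}  = ᶜ of {α, β, γ, ζ}
  |family| = 14
Pass 4 (2 new):
  {α, δ, ε}  = {δ, ε} ∪ {α}
  {β, γ, ζ}  = {γ} ∪ {β, ζ}
  |family| = 16
Pass 5: stable.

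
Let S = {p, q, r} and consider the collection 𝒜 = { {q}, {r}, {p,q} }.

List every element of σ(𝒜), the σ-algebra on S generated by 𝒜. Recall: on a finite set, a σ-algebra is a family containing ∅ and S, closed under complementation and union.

Start: 𝒜 ∪ {∅, S} = { {}, {q}, {r}, {p,q}, S }.
Pass 1. New:
  {p,r}  = complement {q}
  {q,r}  = {r} ∪ {q}
  (now 7)
Pass 2 adds 1:
  {p}  = complement {q,r}
  (now 8)
After Pass 3 the family is unchanged; done.

Hence σ(𝒜) has 8 members: { {}, {p}, {q}, {r}, {p,q}, {p,r}, {q,r}, S }.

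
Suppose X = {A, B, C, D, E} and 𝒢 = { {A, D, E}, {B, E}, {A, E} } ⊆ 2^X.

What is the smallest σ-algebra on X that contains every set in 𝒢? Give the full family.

Initial family (5 sets): { ∅, {A, E}, {B, E}, {A, D, E}, X }.
Round 1 adds 5:
  {B, C}  = complement {A, D, E}
  {A, B, E}  = {B, E} ∪ {A, E}
  {A, C, D}  = complement {B, E}
  {B, C, D}  = complement {A, E}
  {A, B, D, E}  = {A, D, E} ∪ {B, E}
  |family| = 10
Round 2: 7 new —
  {C}  = complement {A, B, D, E}
  {C, D}  = complement {A, B, E}
  {B, C, E}  = {B, E} ∪ {B, C}
  {A, B, C, D}  = {B, C, D} ∪ {A, C, D}
  {A, B, C, E}  = {A, B, E} ∪ {B, C}
  {A, C, D, E}  = {A, D, E} ∪ {A, C, D}
  {B, C, D, E}  = {B, E} ∪ {B, C, D}
  |family| = 17
Round 3: 6 new —
  {A}  = complement {B, C, D, E}
  {B}  = complement {A, C, D, E}
  {D}  = complement {A, B, C, E}
  {E}  = complement {A, B, C, D}
  {A, D}  = complement {B, C, E}
  {A, C, E}  = {C} ∪ {A, E}
  |family| = 23
Round 4. New:
  {A, B}  = {B} ∪ {A}
  {A, C}  = {C} ∪ {A}
  {B, D}  = complement {A, C, E}
  {C, E}  = {E} ∪ {C}
  {D, E}  = {E} ∪ {D}
  {A, B, C}  = {B, C} ∪ {A}
  {A, B, D}  = {B} ∪ {A, D}
  {B, D, E}  = {B, E} ∪ {D}
  {C, D, E}  = {C, D} ∪ {E}
  |family| = 32
Round 5: already closed under ᶜ and ∪.

Hence σ(𝒢) has 32 members: { ∅, {A}, {B}, {C}, {D}, {E}, {A, B}, {A, C}, {A, D}, {A, E}, {B, C}, {B, D}, {B, E}, {C, D}, {C, E}, {D, E}, {A, B, C}, {A, B, D}, {A, B, E}, {A, C, D}, {A, C, E}, {A, D, E}, {B, C, D}, {B, C, E}, {B, D, E}, {C, D, E}, {A, B, C, D}, {A, B, C, E}, {A, B, D, E}, {A, C, D, E}, {B, C, D, E}, X }.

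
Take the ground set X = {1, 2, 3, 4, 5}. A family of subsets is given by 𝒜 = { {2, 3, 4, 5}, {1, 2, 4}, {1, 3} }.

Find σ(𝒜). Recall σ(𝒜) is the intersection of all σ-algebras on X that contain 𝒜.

Begin from { ∅, {1, 3}, {1, 2, 4}, {2, 3, 4, 5}, X } (that is, 𝒜 plus ∅ and X).
Round 1 adds 4:
  {1}  = complement {2, 3, 4, 5}
  {3, 5}  = complement {1, 2, 4}
  {2, 4, 5}  = complement {1, 3}
  {1, 2, 3, 4}  = {1, 3} ∪ {1, 2, 4}
  (now 9)
Round 2. New:
  {5}  = complement {1, 2, 3, 4}
  {1, 3, 5}  = {1, 3} ∪ {3, 5}
  {1, 2, 4, 5}  = {1, 2, 4} ∪ {2, 4, 5}
  (now 12)
Round 3 adds 3:
  {3}  = complement {1, 2, 4, 5}
  {1, 5}  = {5} ∪ {1}
  {2, 4}  = complement {1, 3, 5}
  (now 15)
Round 4: +1 →
  {2, 3, 4}  = complement {1, 5}
  (now 16)
Round 5: already closed under ᶜ and ∪.

|σ(𝒜)| = 16.  σ(𝒜) = { ∅, {1}, {3}, {5}, {1, 3}, {1, 5}, {2, 4}, {3, 5}, {1, 2, 4}, {1, 3, 5}, {2, 3, 4}, {2, 4, 5}, {1, 2, 3, 4}, {1, 2, 4, 5}, {2, 3, 4, 5}, X }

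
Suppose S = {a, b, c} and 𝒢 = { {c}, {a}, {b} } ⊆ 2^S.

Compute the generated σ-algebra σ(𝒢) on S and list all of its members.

Initial family (5 sets): { ∅, {a}, {b}, {c}, S }.
Round 1 adds 3:
  {a,b}  = complement {c}
  {a,c}  = complement {b}
  {b,c}  = complement {a}
  (now 8)
Round 2: no new sets; the family is a σ-algebra.

Therefore σ(𝒢) = { ∅, {a}, {b}, {c}, {a,b}, {a,c}, {b,c}, S } (|σ(𝒢)| = 8).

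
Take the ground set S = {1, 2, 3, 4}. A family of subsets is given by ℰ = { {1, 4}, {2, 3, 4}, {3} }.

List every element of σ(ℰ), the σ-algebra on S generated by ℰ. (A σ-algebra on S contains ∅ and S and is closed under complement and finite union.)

Seed the family with ℰ together with ∅ and S: { {}, {3}, {1, 4}, {2, 3, 4}, S }.
Step 1. New:
  {1}  = ᶜ of {2, 3, 4}
  {2, 3}  = ᶜ of {1, 4}
  {1, 2, 4}  = ᶜ of {3}
  {1, 3, 4}  = {3} ∪ {1, 4}
  — 9 sets.
Step 2 (3 new):
  {2}  = ᶜ of {1, 3, 4}
  {1, 3}  = {3} ∪ {1}
  {1, 2, 3}  = {2, 3} ∪ {1}
  — 12 sets.
Step 3: 3 new —
  {4}  = ᶜ of {1, 2, 3}
  {1, 2}  = {2} ∪ {1}
  {2, 4}  = ᶜ of {1, 3}
  — 15 sets.
Step 4: +1 →
  {3, 4}  = ᶜ of {1, 2}
  — 16 sets.
Step 5 adds nothing — fixpoint reached.

Therefore σ(ℰ) = { {}, {1}, {2}, {3}, {4}, {1, 2}, {1, 3}, {1, 4}, {2, 3}, {2, 4}, {3, 4}, {1, 2, 3}, {1, 2, 4}, {1, 3, 4}, {2, 3, 4}, S } (|σ(ℰ)| = 16).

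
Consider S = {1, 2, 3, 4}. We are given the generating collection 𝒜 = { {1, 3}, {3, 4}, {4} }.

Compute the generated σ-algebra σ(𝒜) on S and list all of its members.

Initial family (5 sets): { ∅, {4}, {1, 3}, {3, 4}, S }.
Pass 1. New:
  {1, 2}  = complement {3, 4}
  {2, 4}  = complement {1, 3}
  {1, 2, 3}  = complement {4}
  {1, 3, 4}  = {3, 4} ∪ {1, 3}
  — 9 sets.
Pass 2. New:
  {2}  = complement {1, 3, 4}
  {1, 2, 4}  = {1, 2} ∪ {4}
  {2, 3, 4}  = {3, 4} ∪ {2, 4}
  — 12 sets.
Pass 3: +2 →
  {1}  = complement {2, 3, 4}
  {3}  = complement {1, 2, 4}
  — 14 sets.
Pass 4 (2 new):
  {1, 4}  = {4} ∪ {1}
  {2, 3}  = {3} ∪ {2}
  — 16 sets.
Pass 5: closed — nothing new.

σ(𝒜) = { ∅, {1}, {2}, {3}, {4}, {1, 2}, {1, 3}, {1, 4}, {2, 3}, {2, 4}, {3, 4}, {1, 2, 3}, {1, 2, 4}, {1, 3, 4}, {2, 3, 4}, S }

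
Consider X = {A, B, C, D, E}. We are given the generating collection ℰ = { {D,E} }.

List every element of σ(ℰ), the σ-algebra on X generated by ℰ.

Start: ℰ ∪ {∅, X} = { {}, {D,E}, X }.
Pass 1: +1 →
  {A,B,C}  = complement {D,E}
  — 4 sets.
Pass 2: closed — nothing new.

Hence σ(ℰ) has 4 members: { {}, {D,E}, {A,B,C}, X }.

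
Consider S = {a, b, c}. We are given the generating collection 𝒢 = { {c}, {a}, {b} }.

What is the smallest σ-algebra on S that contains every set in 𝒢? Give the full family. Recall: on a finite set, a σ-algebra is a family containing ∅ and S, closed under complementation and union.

σ(𝒢) = { {}, {a}, {b}, {c}, {a,b}, {a,c}, {b,c}, S }

Working:
Begin from { {}, {a}, {b}, {c}, S } (that is, 𝒢 plus ∅ and S).
Round 1: +3 →
  {a,b}  = complement {c}
  {a,c}  = complement {b}
  {b,c}  = complement {a}
  — 8 sets.
Round 2: already closed under ᶜ and ∪.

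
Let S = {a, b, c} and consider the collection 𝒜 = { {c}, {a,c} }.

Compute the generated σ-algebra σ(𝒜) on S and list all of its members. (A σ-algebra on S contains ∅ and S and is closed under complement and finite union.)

Initial family (4 sets): { {}, {c}, {a,c}, S }.
Step 1. New:
  {b}  = complement {a,c}
  {a,b}  = complement {c}
  [6 total]
Step 2 (1 new):
  {b,c}  = {c} ∪ {b}
  [7 total]
Step 3: +1 →
  {a}  = complement {b,c}
  [8 total]
After Step 4 the family is unchanged; done.

Hence σ(𝒜) has 8 members: { {}, {a}, {b}, {c}, {a,b}, {a,c}, {b,c}, S }.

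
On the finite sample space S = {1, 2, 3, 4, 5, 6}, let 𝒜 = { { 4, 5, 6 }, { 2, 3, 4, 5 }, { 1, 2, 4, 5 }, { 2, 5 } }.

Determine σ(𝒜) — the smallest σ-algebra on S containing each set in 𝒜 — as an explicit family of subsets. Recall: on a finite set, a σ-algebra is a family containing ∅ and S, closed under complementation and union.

σ(𝒜) (64 sets): { ∅, { 1 }, { 2 }, { 3 }, { 4 }, { 5 }, { 6 }, { 1, 2 }, { 1, 3 }, { 1, 4 }, { 1, 5 }, { 1, 6 }, { 2, 3 }, { 2, 4 }, { 2, 5 }, { 2, 6 }, { 3, 4 }, { 3, 5 }, { 3, 6 }, { 4, 5 }, { 4, 6 }, { 5, 6 }, { 1, 2, 3 }, { 1, 2, 4 }, { 1, 2, 5 }, { 1, 2, 6 }, { 1, 3, 4 }, { 1, 3, 5 }, { 1, 3, 6 }, { 1, 4, 5 }, { 1, 4, 6 }, { 1, 5, 6 }, { 2, 3, 4 }, { 2, 3, 5 }, { 2, 3, 6 }, { 2, 4, 5 }, { 2, 4, 6 }, { 2, 5, 6 }, { 3, 4, 5 }, { 3, 4, 6 }, { 3, 5, 6 }, { 4, 5, 6 }, { 1, 2, 3, 4 }, { 1, 2, 3, 5 }, { 1, 2, 3, 6 }, { 1, 2, 4, 5 }, { 1, 2, 4, 6 }, { 1, 2, 5, 6 }, { 1, 3, 4, 5 }, { 1, 3, 4, 6 }, { 1, 3, 5, 6 }, { 1, 4, 5, 6 }, { 2, 3, 4, 5 }, { 2, 3, 4, 6 }, { 2, 3, 5, 6 }, { 2, 4, 5, 6 }, { 3, 4, 5, 6 }, { 1, 2, 3, 4, 5 }, { 1, 2, 3, 4, 6 }, { 1, 2, 3, 5, 6 }, { 1, 2, 4, 5, 6 }, { 1, 3, 4, 5, 6 }, { 2, 3, 4, 5, 6 }, S }

Trace:
Start: 𝒜 ∪ {∅, S} = { ∅, { 2, 5 }, { 4, 5, 6 }, { 1, 2, 4, 5 }, { 2, 3, 4, 5 }, S }.
Iteration 1 adds 8:
  { 1, 6 }  = S∖{ 2, 3, 4, 5 }
  { 3, 6 }  = S∖{ 1, 2, 4, 5 }
  { 1, 2, 3 }  = S∖{ 4, 5, 6 }
  { 1, 3, 4, 6 }  = S∖{ 2, 5 }
  { 2, 4, 5, 6 }  = { 2, 5 } ∪ { 4, 5, 6 }
  { 1, 2, 3, 4, 5 }  = { 2, 3, 4, 5 } ∪ { 1, 2, 4, 5 }
  { 1, 2, 4, 5, 6 }  = { 4, 5, 6 } ∪ { 1, 2, 4, 5 }
  { 2, 3, 4, 5, 6 }  = { 2, 3, 4, 5 } ∪ { 4, 5, 6 }
  (now 14)
Iteration 2 adds 13:
  { 1 }  = S∖{ 2, 3, 4, 5, 6 }
  { 3 }  = S∖{ 1, 2, 4, 5, 6 }
  { 6 }  = S∖{ 1, 2, 3, 4, 5 }
  { 1, 3 }  = S∖{ 2, 4, 5, 6 }
  { 1, 3, 6 }  = { 1, 6 } ∪ { 3, 6 }
  { 1, 2, 3, 5 }  = { 2, 5 } ∪ { 1, 2, 3 }
  { 1, 2, 3, 6 }  = { 1, 2, 3 } ∪ { 1, 6 }
  { 1, 2, 5, 6 }  = { 2, 5 } ∪ { 1, 6 }
  { 1, 4, 5, 6 }  = { 1, 6 } ∪ { 4, 5, 6 }
  { 2, 3, 5, 6 }  = { 2, 5 } ∪ { 3, 6 }
  { 3, 4, 5, 6 }  = { 3, 6 } ∪ { 4, 5, 6 }
  { 1, 2, 3, 4, 6 }  = { 1, 2, 3 } ∪ { 1, 3, 4, 6 }
  { 1, 3, 4, 5, 6 }  = { 1, 3, 4, 6 } ∪ { 4, 5, 6 }
  (now 27)
Iteration 3 (13 new):
  { 2 }  = S∖{ 1, 3, 4, 5, 6 }
  { 5 }  = S∖{ 1, 2, 3, 4, 6 }
  { 1, 2 }  = S∖{ 3, 4, 5, 6 }
  { 1, 4 }  = S∖{ 2, 3, 5, 6 }
  { 2, 3 }  = S∖{ 1, 4, 5, 6 }
  { 3, 4 }  = S∖{ 1, 2, 5, 6 }
  { 4, 5 }  = S∖{ 1, 2, 3, 6 }
  { 4, 6 }  = S∖{ 1, 2, 3, 5 }
  { 1, 2, 5 }  = { 2, 5 } ∪ { 1 }
  { 2, 3, 5 }  = { 2, 5 } ∪ { 3 }
  { 2, 4, 5 }  = S∖{ 1, 3, 6 }
  { 2, 5, 6 }  = { 2, 5 } ∪ { 6 }
  { 1, 2, 3, 5, 6 }  = { 2, 5 } ∪ { 1, 3, 6 }
  (now 40)
Iteration 4: 23 new —
  { 4 }  = S∖{ 1, 2, 3, 5, 6 }
  { 1, 5 }  = { 1 } ∪ { 5 }
  { 2, 6 }  = { 2 } ∪ { 6 }
  { 3, 5 }  = { 3 } ∪ { 5 }
  { 5, 6 }  = { 6 } ∪ { 5 }
  { 1, 2, 4 }  = { 2 } ∪ { 1, 4 }
  { 1, 2, 6 }  = { 1, 6 } ∪ { 2 }
  { 1, 3, 4 }  = S∖{ 2, 5, 6 }
  { 1, 3, 5 }  = { 1, 3 } ∪ { 5 }
  { 1, 4, 5 }  = { 4, 5 } ∪ { 1 }
  { 1, 4, 6 }  = S∖{ 2, 3, 5 }
  { 1, 5, 6 }  = { 1, 6 } ∪ { 5 }
  { 2, 3, 4 }  = { 3, 4 } ∪ { 2 }
  { 2, 3, 6 }  = { 2 } ∪ { 3, 6 }
  { 2, 4, 6 }  = { 2 } ∪ { 4, 6 }
  { 3, 4, 5 }  = { 3, 4 } ∪ { 4, 5 }
  { 3, 4, 6 }  = S∖{ 1, 2, 5 }
  { 3, 5, 6 }  = { 3, 6 } ∪ { 5 }
  { 1, 2, 3, 4 }  = { 3, 4 } ∪ { 1, 2, 3 }
  { 1, 2, 4, 6 }  = { 1, 2 } ∪ { 4, 6 }
  { 1, 3, 4, 5 }  = { 4, 5 } ∪ { 1, 3 }
  { 1, 3, 5, 6 }  = { 1, 3, 6 } ∪ { 5 }
  { 2, 3, 4, 6 }  = { 2, 3 } ∪ { 4, 6 }
  (now 63)
Iteration 5: +1 →
  { 2, 4 }  = S∖{ 1, 3, 5, 6 }
  (now 64)
Iteration 6: closed — nothing new.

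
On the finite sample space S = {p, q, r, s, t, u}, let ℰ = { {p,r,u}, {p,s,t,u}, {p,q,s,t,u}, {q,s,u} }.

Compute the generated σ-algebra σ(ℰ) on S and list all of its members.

Answer: σ(ℰ) = { ∅, {p}, {q}, {r}, {s}, {t}, {u}, {p,q}, {p,r}, {p,s}, {p,t}, {p,u}, {q,r}, {q,s}, {q,t}, {q,u}, {r,s}, {r,t}, {r,u}, {s,t}, {s,u}, {t,u}, {p,q,r}, {p,q,s}, {p,q,t}, {p,q,u}, {p,r,s}, {p,r,t}, {p,r,u}, {p,s,t}, {p,s,u}, {p,t,u}, {q,r,s}, {q,r,t}, {q,r,u}, {q,s,t}, {q,s,u}, {q,t,u}, {r,s,t}, {r,s,u}, {r,t,u}, {s,t,u}, {p,q,r,s}, {p,q,r,t}, {p,q,r,u}, {p,q,s,t}, {p,q,s,u}, {p,q,t,u}, {p,r,s,t}, {p,r,s,u}, {p,r,t,u}, {p,s,t,u}, {q,r,s,t}, {q,r,s,u}, {q,r,t,u}, {q,s,t,u}, {r,s,t,u}, {p,q,r,s,t}, {p,q,r,s,u}, {p,q,r,t,u}, {p,q,s,t,u}, {p,r,s,t,u}, {q,r,s,t,u}, S }

Derivation:
Take S₀ = ℰ ∪ {∅, S} = { ∅, {p,r,u}, {q,s,u}, {p,s,t,u}, {p,q,s,t,u}, S }.
Round 1 adds 6:
  {r}  = ᶜ of {p,q,s,t,u}
  {q,r}  = ᶜ of {p,s,t,u}
  {p,r,t}  = ᶜ of {q,s,u}
  {q,s,t}  = ᶜ of {p,r,u}
  {p,q,r,s,u}  = {q,s,u} ∪ {p,r,u}
  {p,r,s,t,u}  = {p,r,u} ∪ {p,s,t,u}
  (now 12)
Round 2 adds 9:
  {q}  = ᶜ of {p,r,s,t,u}
  {t}  = ᶜ of {p,q,r,s,u}
  {p,q,r,t}  = {p,r,t} ∪ {q,r}
  {p,q,r,u}  = {p,r,u} ∪ {q,r}
  {p,r,t,u}  = {p,r,u} ∪ {p,r,t}
  {q,r,s,t}  = {r} ∪ {q,s,t}
  {q,r,s,u}  = {q,s,u} ∪ {r}
  {q,s,t,u}  = {q,s,u} ∪ {q,s,t}
  {p,q,r,s,t}  = {p,r,t} ∪ {q,s,t}
  (now 21)
Round 3 adds 12:
  {u}  = ᶜ of {p,q,r,s,t}
  {p,r}  = ᶜ of {q,s,t,u}
  {p,t}  = ᶜ of {q,r,s,u}
  {p,u}  = ᶜ of {q,r,s,t}
  {q,s}  = ᶜ of {p,r,t,u}
  {q,t}  = {q} ∪ {t}
  {r,t}  = {t} ∪ {r}
  {s,t}  = ᶜ of {p,q,r,u}
  {s,u}  = ᶜ of {p,q,r,t}
  {q,r,t}  = {t} ∪ {q,r}
  {p,q,r,t,u}  = {p,r,u} ∪ {p,q,r,t}
  {q,r,s,t,u}  = {q,s,u} ∪ {q,r,s,t}
  (now 33)
Round 4 (26 new):
  {p}  = ᶜ of {q,r,s,t,u}
  {s}  = ᶜ of {p,q,r,t,u}
  {q,u}  = {q} ∪ {u}
  {r,u}  = {u} ∪ {r}
  {t,u}  = {u} ∪ {t}
  {p,q,r}  = {q} ∪ {p,r}
  {p,q,t}  = {q,t} ∪ {p,t}
  {p,q,u}  = {p,u} ∪ {q}
  {p,s,t}  = {s,t} ∪ {p,t}
  {p,s,u}  = ᶜ of {q,r,t}
  {p,t,u}  = {p,u} ∪ {t}
  {q,r,s}  = {r} ∪ {q,s}
  {q,r,u}  = {u} ∪ {q,r}
  {q,t,u}  = {q,t} ∪ {u}
  {r,s,t}  = {s,t} ∪ {r}
  {r,s,u}  = {r} ∪ {s,u}
  {r,t,u}  = {u} ∪ {r,t}
  {s,t,u}  = {u} ∪ {s,t}
  {p,q,r,s}  = {p,r} ∪ {q,s}
  {p,q,s,t}  = {p,t} ∪ {q,s}
  {p,q,s,u}  = ᶜ of {r,t}
  {p,q,t,u}  = {q,t} ∪ {p,u}
  {p,r,s,t}  = {p,r,t} ∪ {s,t}
  {p,r,s,u}  = ᶜ of {q,t}
  {q,r,t,u}  = {u} ∪ {q,r,t}
  {r,s,t,u}  = {r,t} ∪ {s,u}
  (now 59)
Round 5: 5 new —
  {p,q}  = ᶜ of {r,s,t,u}
  {p,s}  = ᶜ of {q,r,t,u}
  {r,s}  = ᶜ of {p,q,t,u}
  {p,q,s}  = ᶜ of {r,t,u}
  {p,r,s}  = ᶜ of {q,t,u}
  (now 64)
Round 6: no new sets; the family is a σ-algebra.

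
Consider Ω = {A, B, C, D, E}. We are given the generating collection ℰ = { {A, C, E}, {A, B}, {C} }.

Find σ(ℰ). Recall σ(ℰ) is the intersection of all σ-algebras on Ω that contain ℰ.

Seed the family with ℰ together with ∅ and Ω: { {}, {C}, {A, B}, {A, C, E}, Ω }.
Iteration 1: 5 new —
  {B, D}  = ᶜ of {A, C, E}
  {A, B, C}  = {C} ∪ {A, B}
  {C, D, E}  = ᶜ of {A, B}
  {A, B, C, E}  = {A, B} ∪ {A, C, E}
  {A, B, D, E}  = ᶜ of {C}
  — 10 sets.
Iteration 2: 7 new —
  {D}  = ᶜ of {A, B, C, E}
  {D, E}  = ᶜ of {A, B, C}
  {A, B, D}  = {A, B} ∪ {B, D}
  {B, C, D}  = {C} ∪ {B, D}
  {A, B, C, D}  = {A, B, C} ∪ {B, D}
  {A, C, D, E}  = {C, D, E} ∪ {A, C, E}
  {B, C, D, E}  = {C, D, E} ∪ {B, D}
  — 17 sets.
Iteration 3: 7 new —
  {A}  = ᶜ of {B, C, D, E}
  {B}  = ᶜ of {A, C, D, E}
  {E}  = ᶜ of {A, B, C, D}
  {A, E}  = ᶜ of {B, C, D}
  {C, D}  = {C} ∪ {D}
  {C, E}  = ᶜ of {A, B, D}
  {B, D, E}  = {D, E} ∪ {B, D}
  — 24 sets.
Iteration 4. New:
  {A, C}  = ᶜ of {B, D, E}
  {A, D}  = {D} ∪ {A}
  {B, C}  = {B} ∪ {C}
  {B, E}  = {B} ∪ {E}
  {A, B, E}  = ᶜ of {C, D}
  {A, C, D}  = {C, D} ∪ {A}
  {A, D, E}  = {D, E} ∪ {A, E}
  {B, C, E}  = {B} ∪ {C, E}
  — 32 sets.
Iteration 5: closed — nothing new.

Hence σ(ℰ) has 32 members: { {}, {A}, {B}, {C}, {D}, {E}, {A, B}, {A, C}, {A, D}, {A, E}, {B, C}, {B, D}, {B, E}, {C, D}, {C, E}, {D, E}, {A, B, C}, {A, B, D}, {A, B, E}, {A, C, D}, {A, C, E}, {A, D, E}, {B, C, D}, {B, C, E}, {B, D, E}, {C, D, E}, {A, B, C, D}, {A, B, C, E}, {A, B, D, E}, {A, C, D, E}, {B, C, D, E}, Ω }.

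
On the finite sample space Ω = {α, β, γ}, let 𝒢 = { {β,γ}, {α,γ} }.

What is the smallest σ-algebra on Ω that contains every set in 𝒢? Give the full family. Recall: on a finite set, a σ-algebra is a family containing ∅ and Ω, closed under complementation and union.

Seed the family with 𝒢 together with ∅ and Ω: { {}, {α,γ}, {β,γ}, Ω }.
Round 1. New:
  {α}  = ᶜ of {β,γ}
  {β}  = ᶜ of {α,γ}
  |family| = 6
Round 2: 1 new —
  {α,β}  = {β} ∪ {α}
  |family| = 7
Round 3: +1 →
  {γ}  = ᶜ of {α,β}
  |family| = 8
Round 4 adds nothing — fixpoint reached.

σ(𝒢) = { {}, {α}, {β}, {γ}, {α,β}, {α,γ}, {β,γ}, Ω }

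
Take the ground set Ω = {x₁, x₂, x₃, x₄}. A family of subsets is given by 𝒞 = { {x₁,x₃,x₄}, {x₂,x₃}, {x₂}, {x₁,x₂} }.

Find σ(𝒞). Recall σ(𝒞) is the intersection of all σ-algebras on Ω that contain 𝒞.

Answer: σ(𝒞) = { {}, {x₁}, {x₂}, {x₃}, {x₄}, {x₁,x₂}, {x₁,x₃}, {x₁,x₄}, {x₂,x₃}, {x₂,x₄}, {x₃,x₄}, {x₁,x₂,x₃}, {x₁,x₂,x₄}, {x₁,x₃,x₄}, {x₂,x₃,x₄}, Ω }

Working:
Begin from { {}, {x₂}, {x₁,x₂}, {x₂,x₃}, {x₁,x₃,x₄}, Ω } (that is, 𝒞 plus ∅ and Ω).
Pass 1: +3 →
  {x₁,x₄}  = complement {x₂,x₃}
  {x₃,x₄}  = complement {x₁,x₂}
  {x₁,x₂,x₃}  = {x₂,x₃} ∪ {x₁,x₂}
  [9 total]
Pass 2: 3 new —
  {x₄}  = complement {x₁,x₂,x₃}
  {x₁,x₂,x₄}  = {x₁,x₂} ∪ {x₁,x₄}
  {x₂,x₃,x₄}  = {x₃,x₄} ∪ {x₂}
  [12 total]
Pass 3. New:
  {x₁}  = complement {x₂,x₃,x₄}
  {x₃}  = complement {x₁,x₂,x₄}
  {x₂,x₄}  = {x₄} ∪ {x₂}
  [15 total]
Pass 4: +1 →
  {x₁,x₃}  = complement {x₂,x₄}
  [16 total]
Pass 5: stable.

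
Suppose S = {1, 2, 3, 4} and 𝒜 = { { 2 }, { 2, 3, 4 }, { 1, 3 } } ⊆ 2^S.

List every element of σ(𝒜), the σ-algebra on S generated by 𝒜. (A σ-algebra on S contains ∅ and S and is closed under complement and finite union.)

Take S₀ = 𝒜 ∪ {∅, S} = { {  }, { 2 }, { 1, 3 }, { 2, 3, 4 }, S }.
Iteration 1: +4 →
  { 1 }  = { 2, 3, 4 }ᶜ
  { 2, 4 }  = { 1, 3 }ᶜ
  { 1, 2, 3 }  = { 1, 3 } ∪ { 2 }
  { 1, 3, 4 }  = { 2 }ᶜ
  [9 total]
Iteration 2 adds 3:
  { 4 }  = { 1, 2, 3 }ᶜ
  { 1, 2 }  = { 2 } ∪ { 1 }
  { 1, 2, 4 }  = { 2, 4 } ∪ { 1 }
  [12 total]
Iteration 3: +3 →
  { 3 }  = { 1, 2, 4 }ᶜ
  { 1, 4 }  = { 4 } ∪ { 1 }
  { 3, 4 }  = { 1, 2 }ᶜ
  [15 total]
Iteration 4 adds 1:
  { 2, 3 }  = { 1, 4 }ᶜ
  [16 total]
Iteration 5: stable.

σ(𝒜) = { {  }, { 1 }, { 2 }, { 3 }, { 4 }, { 1, 2 }, { 1, 3 }, { 1, 4 }, { 2, 3 }, { 2, 4 }, { 3, 4 }, { 1, 2, 3 }, { 1, 2, 4 }, { 1, 3, 4 }, { 2, 3, 4 }, S }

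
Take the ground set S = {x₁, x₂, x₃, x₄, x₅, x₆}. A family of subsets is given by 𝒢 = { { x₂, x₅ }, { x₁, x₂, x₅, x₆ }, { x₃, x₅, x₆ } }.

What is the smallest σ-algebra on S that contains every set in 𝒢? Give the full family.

Begin from { {}, { x₂, x₅ }, { x₃, x₅, x₆ }, { x₁, x₂, x₅, x₆ }, S } (that is, 𝒢 plus ∅ and S).
Pass 1 adds 5:
  { x₃, x₄ }  = complement { x₁, x₂, x₅, x₆ }
  { x₁, x₂, x₄ }  = complement { x₃, x₅, x₆ }
  { x₁, x₃, x₄, x₆ }  = complement { x₂, x₅ }
  { x₂, x₃, x₅, x₆ }  = { x₂, x₅ } ∪ { x₃, x₅, x₆ }
  { x₁, x₂, x₃, x₅, x₆ }  = { x₃, x₅, x₆ } ∪ { x₁, x₂, x₅, x₆ }
  [10 total]
Pass 2 (10 new):
  { x₄ }  = complement { x₁, x₂, x₃, x₅, x₆ }
  { x₁, x₄ }  = complement { x₂, x₃, x₅, x₆ }
  { x₁, x₂, x₃, x₄ }  = { x₃, x₄ } ∪ { x₁, x₂, x₄ }
  { x₁, x₂, x₄, x₅ }  = { x₂, x₅ } ∪ { x₁, x₂, x₄ }
  { x₂, x₃, x₄, x₅ }  = { x₂, x₅ } ∪ { x₃, x₄ }
  { x₃, x₄, x₅, x₆ }  = { x₃, x₄ } ∪ { x₃, x₅, x₆ }
  { x₁, x₂, x₃, x₄, x₆ }  = { x₁, x₂, x₄ } ∪ { x₁, x₃, x₄, x₆ }
  { x₁, x₂, x₄, x₅, x₆ }  = { x₁, x₂, x₄ } ∪ { x₁, x₂, x₅, x₆ }
  { x₁, x₃, x₄, x₅, x₆ }  = { x₃, x₅, x₆ } ∪ { x₁, x₃, x₄, x₆ }
  { x₂, x₃, x₄, x₅, x₆ }  = { x₃, x₄ } ∪ { x₂, x₃, x₅, x₆ }
  [20 total]
Pass 3: 11 new —
  { x₁ }  = complement { x₂, x₃, x₄, x₅, x₆ }
  { x₂ }  = complement { x₁, x₃, x₄, x₅, x₆ }
  { x₃ }  = complement { x₁, x₂, x₄, x₅, x₆ }
  { x₅ }  = complement { x₁, x₂, x₃, x₄, x₆ }
  { x₁, x₂ }  = complement { x₃, x₄, x₅, x₆ }
  { x₁, x₆ }  = complement { x₂, x₃, x₄, x₅ }
  { x₃, x₆ }  = complement { x₁, x₂, x₄, x₅ }
  { x₅, x₆ }  = complement { x₁, x₂, x₃, x₄ }
  { x₁, x₃, x₄ }  = { x₃, x₄ } ∪ { x₁, x₄ }
  { x₂, x₄, x₅ }  = { x₂, x₅ } ∪ { x₄ }
  { x₁, x₂, x₃, x₄, x₅ }  = { x₂, x₅ } ∪ { x₁, x₂, x₃, x₄ }
  [31 total]
Pass 4. New:
  { x₆ }  = complement { x₁, x₂, x₃, x₄, x₅ }
  { x₁, x₃ }  = { x₁ } ∪ { x₃ }
  { x₁, x₅ }  = { x₁ } ∪ { x₅ }
  { x₂, x₃ }  = { x₂ } ∪ { x₃ }
  { x₂, x₄ }  = { x₂ } ∪ { x₄ }
  { x₃, x₅ }  = { x₅ } ∪ { x₃ }
  { x₄, x₅ }  = { x₅ } ∪ { x₄ }
  { x₁, x₂, x₃ }  = { x₁, x₂ } ∪ { x₃ }
  { x₁, x₂, x₅ }  = { x₂, x₅ } ∪ { x₁, x₂ }
  { x₁, x₂, x₆ }  = { x₁, x₂ } ∪ { x₁, x₆ }
  { x₁, x₃, x₆ }  = complement { x₂, x₄, x₅ }
  { x₁, x₄, x₅ }  = { x₅ } ∪ { x₁, x₄ }
  { x₁, x₄, x₆ }  = { x₁, x₆ } ∪ { x₁, x₄ }
  { x₁, x₅, x₆ }  = { x₅, x₆ } ∪ { x₁ }
  { x₂, x₃, x₄ }  = { x₃, x₄ } ∪ { x₂ }
  { x₂, x₃, x₅ }  = { x₂, x₅ } ∪ { x₃ }
  { x₂, x₃, x₆ }  = { x₂ } ∪ { x₃, x₆ }
  { x₂, x₅, x₆ }  = complement { x₁, x₃, x₄ }
  { x₃, x₄, x₅ }  = { x₃, x₄ } ∪ { x₅ }
  { x₃, x₄, x₆ }  = { x₃, x₄ } ∪ { x₃, x₆ }
  { x₄, x₅, x₆ }  = { x₅, x₆ } ∪ { x₄ }
  { x₁, x₂, x₃, x₆ }  = { x₁, x₂ } ∪ { x₃, x₆ }
  { x₁, x₂, x₄, x₆ }  = { x₁, x₆ } ∪ { x₁, x₂, x₄ }
  { x₁, x₃, x₄, x₅ }  = { x₅ } ∪ { x₁, x₃, x₄ }
  { x₁, x₃, x₅, x₆ }  = { x₁ } ∪ { x₃, x₅, x₆ }
  { x₁, x₄, x₅, x₆ }  = { x₅, x₆ } ∪ { x₁, x₄ }
  { x₂, x₄, x₅, x₆ }  = { x₅, x₆ } ∪ { x₂, x₄, x₅ }
  [58 total]
Pass 5 (6 new):
  { x₂, x₆ }  = complement { x₁, x₃, x₄, x₅ }
  { x₄, x₆ }  = { x₄ } ∪ { x₆ }
  { x₁, x₃, x₅ }  = { x₁, x₃ } ∪ { x₃, x₅ }
  { x₂, x₄, x₆ }  = { x₂, x₄ } ∪ { x₆ }
  { x₁, x₂, x₃, x₅ }  = { x₁, x₃ } ∪ { x₁, x₂, x₅ }
  { x₂, x₃, x₄, x₆ }  = complement { x₁, x₅ }
  [64 total]
Pass 6: no new sets; the family is a σ-algebra.

|σ(𝒢)| = 64.  σ(𝒢) = { {}, { x₁ }, { x₂ }, { x₃ }, { x₄ }, { x₅ }, { x₆ }, { x₁, x₂ }, { x₁, x₃ }, { x₁, x₄ }, { x₁, x₅ }, { x₁, x₆ }, { x₂, x₃ }, { x₂, x₄ }, { x₂, x₅ }, { x₂, x₆ }, { x₃, x₄ }, { x₃, x₅ }, { x₃, x₆ }, { x₄, x₅ }, { x₄, x₆ }, { x₅, x₆ }, { x₁, x₂, x₃ }, { x₁, x₂, x₄ }, { x₁, x₂, x₅ }, { x₁, x₂, x₆ }, { x₁, x₃, x₄ }, { x₁, x₃, x₅ }, { x₁, x₃, x₆ }, { x₁, x₄, x₅ }, { x₁, x₄, x₆ }, { x₁, x₅, x₆ }, { x₂, x₃, x₄ }, { x₂, x₃, x₅ }, { x₂, x₃, x₆ }, { x₂, x₄, x₅ }, { x₂, x₄, x₆ }, { x₂, x₅, x₆ }, { x₃, x₄, x₅ }, { x₃, x₄, x₆ }, { x₃, x₅, x₆ }, { x₄, x₅, x₆ }, { x₁, x₂, x₃, x₄ }, { x₁, x₂, x₃, x₅ }, { x₁, x₂, x₃, x₆ }, { x₁, x₂, x₄, x₅ }, { x₁, x₂, x₄, x₆ }, { x₁, x₂, x₅, x₆ }, { x₁, x₃, x₄, x₅ }, { x₁, x₃, x₄, x₆ }, { x₁, x₃, x₅, x₆ }, { x₁, x₄, x₅, x₆ }, { x₂, x₃, x₄, x₅ }, { x₂, x₃, x₄, x₆ }, { x₂, x₃, x₅, x₆ }, { x₂, x₄, x₅, x₆ }, { x₃, x₄, x₅, x₆ }, { x₁, x₂, x₃, x₄, x₅ }, { x₁, x₂, x₃, x₄, x₆ }, { x₁, x₂, x₃, x₅, x₆ }, { x₁, x₂, x₄, x₅, x₆ }, { x₁, x₃, x₄, x₅, x₆ }, { x₂, x₃, x₄, x₅, x₆ }, S }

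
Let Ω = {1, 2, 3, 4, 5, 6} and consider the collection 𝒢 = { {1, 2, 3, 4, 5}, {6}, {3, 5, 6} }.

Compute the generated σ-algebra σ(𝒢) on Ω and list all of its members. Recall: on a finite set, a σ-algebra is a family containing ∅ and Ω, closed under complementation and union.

|σ(𝒢)| = 8.  σ(𝒢) = { {}, {6}, {3, 5}, {1, 2, 4}, {3, 5, 6}, {1, 2, 4, 6}, {1, 2, 3, 4, 5}, Ω }

Trace:
Begin from { {}, {6}, {3, 5, 6}, {1, 2, 3, 4, 5}, Ω } (that is, 𝒢 plus ∅ and Ω).
Step 1 (1 new):
  {1, 2, 4}  = {3, 5, 6}ᶜ
  |family| = 6
Step 2: 1 new —
  {1, 2, 4, 6}  = {6} ∪ {1, 2, 4}
  |family| = 7
Step 3 (1 new):
  {3, 5}  = {1, 2, 4, 6}ᶜ
  |family| = 8
Step 4 adds nothing — fixpoint reached.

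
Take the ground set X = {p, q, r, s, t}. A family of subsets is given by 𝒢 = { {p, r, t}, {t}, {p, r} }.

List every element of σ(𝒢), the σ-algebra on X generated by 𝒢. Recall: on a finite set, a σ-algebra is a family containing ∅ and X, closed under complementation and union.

Seed the family with 𝒢 together with ∅ and X: { ∅, {t}, {p, r}, {p, r, t}, X }.
Iteration 1: 3 new —
  {q, s}  = {p, r, t}ᶜ
  {q, s, t}  = {p, r}ᶜ
  {p, q, r, s}  = {t}ᶜ
  (now 8)
After Iteration 2 the family is unchanged; done.

|σ(𝒢)| = 8.  σ(𝒢) = { ∅, {t}, {p, r}, {q, s}, {p, r, t}, {q, s, t}, {p, q, r, s}, X }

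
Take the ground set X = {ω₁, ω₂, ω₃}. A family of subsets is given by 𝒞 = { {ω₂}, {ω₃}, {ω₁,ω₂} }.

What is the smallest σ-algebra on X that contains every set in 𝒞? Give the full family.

Answer: σ(𝒞) = { {}, {ω₁}, {ω₂}, {ω₃}, {ω₁,ω₂}, {ω₁,ω₃}, {ω₂,ω₃}, X }

Working:
Begin from { {}, {ω₂}, {ω₃}, {ω₁,ω₂}, X } (that is, 𝒞 plus ∅ and X).
Step 1 adds 2:
  {ω₁,ω₃}  = {ω₂}ᶜ
  {ω₂,ω₃}  = {ω₃} ∪ {ω₂}
  (now 7)
Step 2. New:
  {ω₁}  = {ω₂,ω₃}ᶜ
  (now 8)
Step 3: closed — nothing new.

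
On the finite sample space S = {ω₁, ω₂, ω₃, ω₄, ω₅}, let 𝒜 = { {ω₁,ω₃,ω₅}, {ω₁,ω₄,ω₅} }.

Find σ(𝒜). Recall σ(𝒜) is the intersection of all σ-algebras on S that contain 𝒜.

Start: 𝒜 ∪ {∅, S} = { {}, {ω₁,ω₃,ω₅}, {ω₁,ω₄,ω₅}, S }.
Pass 1: 3 new —
  {ω₂,ω₃}  = ᶜ of {ω₁,ω₄,ω₅}
  {ω₂,ω₄}  = ᶜ of {ω₁,ω₃,ω₅}
  {ω₁,ω₃,ω₄,ω₅}  = {ω₁,ω₃,ω₅} ∪ {ω₁,ω₄,ω₅}
  [7 total]
Pass 2. New:
  {ω₂}  = ᶜ of {ω₁,ω₃,ω₄,ω₅}
  {ω₂,ω₃,ω₄}  = {ω₂,ω₃} ∪ {ω₂,ω₄}
  {ω₁,ω₂,ω₃,ω₅}  = {ω₂,ω₃} ∪ {ω₁,ω₃,ω₅}
  {ω₁,ω₂,ω₄,ω₅}  = {ω₁,ω₄,ω₅} ∪ {ω₂,ω₄}
  [11 total]
Pass 3. New:
  {ω₃}  = ᶜ of {ω₁,ω₂,ω₄,ω₅}
  {ω₄}  = ᶜ of {ω₁,ω₂,ω₃,ω₅}
  {ω₁,ω₅}  = ᶜ of {ω₂,ω₃,ω₄}
  [14 total]
Pass 4 adds 2:
  {ω₃,ω₄}  = {ω₃} ∪ {ω₄}
  {ω₁,ω₂,ω₅}  = {ω₁,ω₅} ∪ {ω₂}
  [16 total]
Pass 5 adds nothing — fixpoint reached.

Hence σ(𝒜) has 16 members: { {}, {ω₂}, {ω₃}, {ω₄}, {ω₁,ω₅}, {ω₂,ω₃}, {ω₂,ω₄}, {ω₃,ω₄}, {ω₁,ω₂,ω₅}, {ω₁,ω₃,ω₅}, {ω₁,ω₄,ω₅}, {ω₂,ω₃,ω₄}, {ω₁,ω₂,ω₃,ω₅}, {ω₁,ω₂,ω₄,ω₅}, {ω₁,ω₃,ω₄,ω₅}, S }.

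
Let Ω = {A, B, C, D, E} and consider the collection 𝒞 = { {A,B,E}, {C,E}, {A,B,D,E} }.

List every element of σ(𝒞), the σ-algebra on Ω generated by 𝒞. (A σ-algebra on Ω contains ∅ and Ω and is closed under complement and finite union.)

Initial family (5 sets): { {}, {C,E}, {A,B,E}, {A,B,D,E}, Ω }.
Pass 1: +4 →
  {C}  = {A,B,D,E}ᶜ
  {C,D}  = {A,B,E}ᶜ
  {A,B,D}  = {C,E}ᶜ
  {A,B,C,E}  = {A,B,E} ∪ {C,E}
  (now 9)
Pass 2: 3 new —
  {D}  = {A,B,C,E}ᶜ
  {C,D,E}  = {C,D} ∪ {C,E}
  {A,B,C,D}  = {C,D} ∪ {A,B,D}
  (now 12)
Pass 3: +2 →
  {E}  = {A,B,C,D}ᶜ
  {A,B}  = {C,D,E}ᶜ
  (now 14)
Pass 4 (2 new):
  {D,E}  = {D} ∪ {E}
  {A,B,C}  = {C} ∪ {A,B}
  (now 16)
Pass 5: stable.

|σ(𝒞)| = 16.  σ(𝒞) = { {}, {C}, {D}, {E}, {A,B}, {C,D}, {C,E}, {D,E}, {A,B,C}, {A,B,D}, {A,B,E}, {C,D,E}, {A,B,C,D}, {A,B,C,E}, {A,B,D,E}, Ω }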